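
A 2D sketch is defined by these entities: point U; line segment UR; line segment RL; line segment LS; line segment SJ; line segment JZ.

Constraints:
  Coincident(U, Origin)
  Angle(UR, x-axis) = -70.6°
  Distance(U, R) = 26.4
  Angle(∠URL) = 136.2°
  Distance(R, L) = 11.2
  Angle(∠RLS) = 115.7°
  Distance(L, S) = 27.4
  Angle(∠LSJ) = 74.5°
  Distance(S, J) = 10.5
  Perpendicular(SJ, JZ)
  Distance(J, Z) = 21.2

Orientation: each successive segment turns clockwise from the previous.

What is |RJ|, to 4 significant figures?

29.45

U is at the origin; UR runs at -70.6° with length 26.4, so R = (8.769, -24.90). ∠URL = 136.2° gives RL at -114.4° from the x-axis; with |RL| = 11.2, L = (4.142, -35.10). ∠RLS = 115.7° gives LS at -178.7° from the x-axis; with |LS| = 27.4, S = (-23.25, -35.72). ∠LSJ = 74.5° gives SJ at 75.80° from the x-axis; with |SJ| = 10.5, J = (-20.67, -25.54). Then |RJ| = |J − R| = 29.45.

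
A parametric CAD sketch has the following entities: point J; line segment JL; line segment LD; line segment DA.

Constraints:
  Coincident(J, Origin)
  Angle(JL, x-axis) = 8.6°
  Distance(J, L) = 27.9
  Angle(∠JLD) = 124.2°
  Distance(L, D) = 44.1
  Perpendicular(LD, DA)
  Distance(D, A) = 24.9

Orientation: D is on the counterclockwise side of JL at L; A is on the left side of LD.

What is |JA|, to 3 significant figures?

59.8

J is at the origin; JL runs at 8.6° with length 27.9, so L = 27.9·(cos 8.6°, sin 8.6°) = (27.6, 4.17). ∠JLD = 124.2°, so LD runs at 8.6° + (180° − 124.2°) = 64.4° from the x-axis; with |LD| = 44.1, D = L + 44.1·(cos 64.4°, sin 64.4°) = (46.6, 43.9). LD ⟂ DA; with |DA| = 24.9 on the left of LD, A = D + 24.9·(-0.902, 0.432) = (24.2, 54.7). Then |JA| = |A − J| = 59.8.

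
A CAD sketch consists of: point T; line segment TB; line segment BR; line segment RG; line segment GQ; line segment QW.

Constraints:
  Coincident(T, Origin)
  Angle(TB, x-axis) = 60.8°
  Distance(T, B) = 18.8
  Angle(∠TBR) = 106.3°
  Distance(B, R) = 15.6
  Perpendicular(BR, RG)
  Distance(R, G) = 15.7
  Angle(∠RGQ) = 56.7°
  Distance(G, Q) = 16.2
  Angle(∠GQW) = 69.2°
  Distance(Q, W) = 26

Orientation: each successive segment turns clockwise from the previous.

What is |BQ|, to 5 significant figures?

7.1107

T is at the origin; TB runs at 60.8° with length 18.8, so B = (9.1718, 16.411). ∠TBR = 106.3° gives BR at -12.900° from the x-axis; with |BR| = 15.6, R = (24.378, 12.928). The perpendicularity gives RG at right angles to BR, so RG runs at -102.90°; with |RG| = 15.7, G = (20.873, -2.3755). ∠RGQ = 56.7° gives GQ at 133.80° from the x-axis; with |GQ| = 16.2, Q = (9.6603, 9.3170). Then |BQ| = |Q − B| = 7.1107.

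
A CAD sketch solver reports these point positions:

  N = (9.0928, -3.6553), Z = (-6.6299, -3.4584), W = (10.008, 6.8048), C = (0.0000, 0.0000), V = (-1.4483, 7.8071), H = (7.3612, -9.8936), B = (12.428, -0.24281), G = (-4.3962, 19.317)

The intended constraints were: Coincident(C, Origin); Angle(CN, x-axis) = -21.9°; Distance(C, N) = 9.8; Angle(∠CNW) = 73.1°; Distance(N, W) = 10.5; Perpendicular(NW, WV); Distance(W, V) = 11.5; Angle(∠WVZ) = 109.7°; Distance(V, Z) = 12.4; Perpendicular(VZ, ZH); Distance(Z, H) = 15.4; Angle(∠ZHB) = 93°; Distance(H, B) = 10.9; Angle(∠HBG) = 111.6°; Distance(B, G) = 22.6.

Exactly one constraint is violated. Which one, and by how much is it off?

Distance(B, G) = 22.6 — off by 3.20.

C = (0.00, 0.00) ✓; CN at -21.90° ✓; |CN| = 9.800 ✓; ∠CNW = 73.10° ✓; |NW| = 10.50 ✓; ∠(NW, WV) = 90.00° ✓; |WV| = 11.50 ✓; ∠WVZ = 109.7° ✓; |VZ| = 12.40 ✓; ∠(VZ, ZH) = 90.00° ✓; |ZH| = 15.40 ✓; ∠ZHB = 93.00° ✓; |HB| = 10.90 ✓; ∠HBG = 111.6° ✓; |BG| = 25.80 ✗.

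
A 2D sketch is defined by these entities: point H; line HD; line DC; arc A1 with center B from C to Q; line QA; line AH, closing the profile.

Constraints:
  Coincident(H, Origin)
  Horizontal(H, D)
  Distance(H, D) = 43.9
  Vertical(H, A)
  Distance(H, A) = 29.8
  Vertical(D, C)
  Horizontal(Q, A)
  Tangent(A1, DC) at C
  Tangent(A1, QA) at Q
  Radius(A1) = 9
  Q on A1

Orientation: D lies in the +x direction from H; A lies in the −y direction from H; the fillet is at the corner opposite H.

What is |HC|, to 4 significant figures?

48.58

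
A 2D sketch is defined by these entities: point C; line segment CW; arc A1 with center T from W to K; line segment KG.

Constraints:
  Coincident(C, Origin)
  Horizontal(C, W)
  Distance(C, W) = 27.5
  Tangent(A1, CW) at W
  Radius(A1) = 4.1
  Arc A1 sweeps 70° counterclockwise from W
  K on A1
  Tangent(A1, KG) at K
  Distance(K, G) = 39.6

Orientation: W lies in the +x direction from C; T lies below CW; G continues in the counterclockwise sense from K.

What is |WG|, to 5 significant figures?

43.536

C is at the origin; CW is horizontal with |CW| = 27.5 and W on the +x side, so W = (27.500, 0.0000). Since A1 is tangent to CW there, TW ⟂ CW, so T = W + (0, -4.1) = (27.500, -4.1000). On A1, W sits at bearing 90° from T; a 70° counterclockwise sweep puts K at bearing 160°, so K = T + 4.1·(cos 160°, sin 160°) = (23.647, -2.6977). Since A1 is tangent to KG there, TK ⟂ KG, so KG runs along (−sin 160°, cos 160°); with |KG| = 39.6, G = (10.103, -39.910). Then |WG| = |G − W| = 43.536.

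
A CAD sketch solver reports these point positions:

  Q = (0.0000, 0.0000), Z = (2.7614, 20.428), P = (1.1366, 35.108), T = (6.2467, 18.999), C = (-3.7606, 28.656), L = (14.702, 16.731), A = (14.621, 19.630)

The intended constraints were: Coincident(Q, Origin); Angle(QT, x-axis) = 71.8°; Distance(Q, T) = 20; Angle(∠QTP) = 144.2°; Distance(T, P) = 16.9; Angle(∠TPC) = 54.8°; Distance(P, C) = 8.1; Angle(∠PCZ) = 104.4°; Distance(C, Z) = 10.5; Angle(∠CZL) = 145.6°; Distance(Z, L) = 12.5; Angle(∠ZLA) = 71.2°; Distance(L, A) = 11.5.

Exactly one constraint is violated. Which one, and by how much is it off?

Distance(L, A) = 11.5 — off by 8.60.

Q = (0.00, 0.00) ✓; QT at 71.80° ✓; |QT| = 20.00 ✓; ∠QTP = 144.2° ✓; |TP| = 16.90 ✓; ∠TPC = 54.80° ✓; |PC| = 8.100 ✓; ∠PCZ = 104.4° ✓; |CZ| = 10.50 ✓; ∠CZL = 145.6° ✓; |ZL| = 12.50 ✓; ∠ZLA = 71.20° ✓; |LA| = 2.900 ✗.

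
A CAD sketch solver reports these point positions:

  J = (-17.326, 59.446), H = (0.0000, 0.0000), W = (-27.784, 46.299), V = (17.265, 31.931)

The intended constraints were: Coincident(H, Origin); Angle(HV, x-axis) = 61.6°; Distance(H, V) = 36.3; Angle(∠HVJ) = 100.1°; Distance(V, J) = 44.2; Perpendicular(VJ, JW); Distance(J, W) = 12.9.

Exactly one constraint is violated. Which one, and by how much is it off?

Distance(J, W) = 12.9 — off by 3.90.

H = (0.00, 0.00) ✓; HV at 61.60° ✓; |HV| = 36.30 ✓; ∠HVJ = 100.1° ✓; |VJ| = 44.20 ✓; ∠(VJ, JW) = 90.00° ✓; |JW| = 16.80 ✗.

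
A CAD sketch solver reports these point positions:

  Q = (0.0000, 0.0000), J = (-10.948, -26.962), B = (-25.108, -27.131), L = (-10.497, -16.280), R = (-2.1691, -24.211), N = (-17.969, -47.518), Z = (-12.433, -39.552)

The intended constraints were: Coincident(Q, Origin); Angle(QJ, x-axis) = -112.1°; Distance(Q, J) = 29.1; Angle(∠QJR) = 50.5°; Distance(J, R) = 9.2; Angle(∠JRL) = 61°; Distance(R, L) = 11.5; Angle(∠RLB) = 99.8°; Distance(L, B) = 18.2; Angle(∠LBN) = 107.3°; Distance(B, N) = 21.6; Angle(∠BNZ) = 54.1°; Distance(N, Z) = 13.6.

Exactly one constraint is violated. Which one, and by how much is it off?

Distance(N, Z) = 13.6 — off by 3.90.

Q = (0.00, 0.00) ✓; QJ at -112.1° ✓; |QJ| = 29.10 ✓; ∠QJR = 50.50° ✓; |JR| = 9.200 ✓; ∠JRL = 61.00° ✓; |RL| = 11.50 ✓; ∠RLB = 99.80° ✓; |LB| = 18.20 ✓; ∠LBN = 107.3° ✓; |BN| = 21.60 ✓; ∠BNZ = 54.10° ✓; |NZ| = 9.701 ✗.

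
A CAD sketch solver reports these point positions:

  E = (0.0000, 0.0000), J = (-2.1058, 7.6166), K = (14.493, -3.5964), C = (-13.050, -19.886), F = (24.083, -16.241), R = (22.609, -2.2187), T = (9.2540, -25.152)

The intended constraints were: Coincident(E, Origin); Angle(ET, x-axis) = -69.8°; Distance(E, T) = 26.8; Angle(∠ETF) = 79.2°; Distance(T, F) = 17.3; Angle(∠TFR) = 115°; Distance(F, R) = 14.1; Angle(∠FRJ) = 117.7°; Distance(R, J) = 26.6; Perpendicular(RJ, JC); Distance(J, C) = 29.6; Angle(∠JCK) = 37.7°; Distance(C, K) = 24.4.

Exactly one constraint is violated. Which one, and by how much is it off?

Distance(C, K) = 24.4 — off by 7.60.

E = (0.00, 0.00) ✓; ET at -69.80° ✓; |ET| = 26.80 ✓; ∠ETF = 79.20° ✓; |TF| = 17.30 ✓; ∠TFR = 115.0° ✓; |FR| = 14.10 ✓; ∠FRJ = 117.7° ✓; |RJ| = 26.60 ✓; ∠(RJ, JC) = 90.00° ✓; |JC| = 29.60 ✓; ∠JCK = 37.70° ✓; |CK| = 32.00 ✗.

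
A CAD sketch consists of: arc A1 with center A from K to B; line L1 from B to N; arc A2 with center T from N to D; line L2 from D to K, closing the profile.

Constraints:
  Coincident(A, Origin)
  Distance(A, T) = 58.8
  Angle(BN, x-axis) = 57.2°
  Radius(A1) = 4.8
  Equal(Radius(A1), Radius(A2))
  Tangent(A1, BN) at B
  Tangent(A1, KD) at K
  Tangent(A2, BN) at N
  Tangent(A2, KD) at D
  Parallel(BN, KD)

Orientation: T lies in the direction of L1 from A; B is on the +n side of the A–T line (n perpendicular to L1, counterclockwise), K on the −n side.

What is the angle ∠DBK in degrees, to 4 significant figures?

80.73°

The slot axis is L1's direction at 57.2°, so u = (cos 57.2°, sin 57.2°) = (0.5417, 0.8406) and n = (−sin 57.2°, cos 57.2°) = (-0.8406, 0.5417). A is at the origin and T lies 58.8 along u from A, so T = 58.8·u = (31.85, 49.43). Tangency of A1 to both parallel lines with radius 4.8 puts B and K at A ± 4.8·n: B = (-4.035, 2.600), K = (4.035, -2.600). Equal radii place N and D the same way about T: N = T + 4.8·n = (27.82, 52.03), D = T − 4.8·n = (35.89, 46.83). Then cos ∠DBK = BD·BK / (|BD||BK|), giving 80.73°.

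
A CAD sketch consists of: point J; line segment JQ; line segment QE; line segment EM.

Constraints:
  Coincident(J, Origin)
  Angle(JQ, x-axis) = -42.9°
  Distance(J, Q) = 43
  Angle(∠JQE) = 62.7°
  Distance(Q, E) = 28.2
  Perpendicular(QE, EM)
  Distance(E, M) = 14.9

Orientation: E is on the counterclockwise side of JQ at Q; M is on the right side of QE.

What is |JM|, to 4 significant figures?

53.78

J is at the origin; JQ runs at -42.9° with length 43.0, so Q = 43.0·(cos -42.9°, sin -42.9°) = (31.50, -29.27). ∠JQE = 62.7°, so QE runs at -42.9° + (180° − 62.7°) = 74.40° from the x-axis; with |QE| = 28.2, E = Q + 28.2·(cos 74.40°, sin 74.40°) = (39.08, -2.110). QE is perpendicular to EM; with |EM| = 14.9 on the right of QE, M = E + 14.9·(0.9632, -0.2689) = (53.43, -6.117). Then |JM| = |M − J| = 53.78.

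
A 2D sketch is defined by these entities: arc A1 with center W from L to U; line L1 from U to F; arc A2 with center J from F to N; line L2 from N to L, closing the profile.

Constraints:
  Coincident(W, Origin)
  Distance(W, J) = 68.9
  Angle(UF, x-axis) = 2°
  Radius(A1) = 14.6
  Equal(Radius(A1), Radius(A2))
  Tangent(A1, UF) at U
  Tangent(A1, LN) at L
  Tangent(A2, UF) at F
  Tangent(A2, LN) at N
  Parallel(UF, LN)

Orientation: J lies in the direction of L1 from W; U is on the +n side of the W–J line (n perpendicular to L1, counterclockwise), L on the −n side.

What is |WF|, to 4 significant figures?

70.43

The slot axis is L1's direction at 2.0°, so u = (cos 2.0°, sin 2.0°) = (0.9994, 0.03490) and n = (−sin 2.0°, cos 2.0°) = (-0.03490, 0.9994). W is at the origin and J lies 68.9 along u from W, so J = 68.9·u = (68.86, 2.405). Tangency of A1 to both parallel lines with radius 14.6 puts U and L at W ± 14.6·n: U = (-0.5095, 14.59), L = (0.5095, -14.59). Equal radii place F and N the same way about J: F = J + 14.6·n = (68.35, 17.00), N = J − 14.6·n = (69.37, -12.19). Then |WF| = |F − W| = 70.43.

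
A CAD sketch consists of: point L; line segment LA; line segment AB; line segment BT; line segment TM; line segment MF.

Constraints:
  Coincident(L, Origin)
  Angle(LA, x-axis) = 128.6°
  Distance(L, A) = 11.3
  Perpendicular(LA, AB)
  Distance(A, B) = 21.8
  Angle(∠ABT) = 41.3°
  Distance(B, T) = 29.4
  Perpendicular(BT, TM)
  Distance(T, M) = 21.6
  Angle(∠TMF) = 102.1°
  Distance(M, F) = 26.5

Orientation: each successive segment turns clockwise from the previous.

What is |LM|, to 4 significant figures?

16.66

L is at the origin; LA runs at 128.6° with length 11.3, so A = (-7.050, 8.831). The perpendicularity gives AB at right angles to LA, so AB runs at 38.60°; with |AB| = 21.8, B = (9.987, 22.43). ∠ABT = 41.3° gives BT at -100.1° from the x-axis; with |BT| = 29.4, T = (4.832, -6.513). BT is perpendicular to TM, so TM runs at 169.9°; with |TM| = 21.6, M = (-16.43, -2.725). Then |LM| = |M − L| = 16.66.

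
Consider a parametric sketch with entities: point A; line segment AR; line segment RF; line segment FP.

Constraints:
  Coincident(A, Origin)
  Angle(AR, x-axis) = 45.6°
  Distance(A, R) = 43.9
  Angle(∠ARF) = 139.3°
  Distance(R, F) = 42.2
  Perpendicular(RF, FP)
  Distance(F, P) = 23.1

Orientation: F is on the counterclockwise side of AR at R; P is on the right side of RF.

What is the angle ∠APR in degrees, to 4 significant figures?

5.726°

A is at the origin; AR runs at 45.6° with length 43.9, so R = 43.9·(cos 45.6°, sin 45.6°) = (30.72, 31.37). ∠ARF = 139.3°, so RF runs at 45.6° + (180° − 139.3°) = 86.30° from the x-axis; with |RF| = 42.2, F = R + 42.2·(cos 86.30°, sin 86.30°) = (33.44, 73.48). RF is perpendicular to FP; with |FP| = 23.1 on the right of RF, P = F + 23.1·(0.9979, -0.06453) = (56.49, 71.99). Then cos ∠APR = PA·PR / (|PA||PR|), giving 5.726°.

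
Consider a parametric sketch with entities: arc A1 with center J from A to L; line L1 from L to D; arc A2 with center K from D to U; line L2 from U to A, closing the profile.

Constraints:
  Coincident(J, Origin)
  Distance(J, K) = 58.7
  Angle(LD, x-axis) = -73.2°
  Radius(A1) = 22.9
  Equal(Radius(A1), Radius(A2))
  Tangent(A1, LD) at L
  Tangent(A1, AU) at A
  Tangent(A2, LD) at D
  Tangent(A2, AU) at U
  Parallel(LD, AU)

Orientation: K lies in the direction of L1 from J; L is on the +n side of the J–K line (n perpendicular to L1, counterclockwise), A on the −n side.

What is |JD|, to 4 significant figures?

63.01

The slot axis is L1's direction at -73.2°, so u = (cos -73.2°, sin -73.2°) = (0.2890, -0.9573) and n = (−sin -73.2°, cos -73.2°) = (0.9573, 0.2890). J is at the origin and K lies 58.7 along u from J, so K = 58.7·u = (16.97, -56.19). Tangency of A1 to both parallel lines with radius 22.9 puts L and A at J ± 22.9·n: L = (21.92, 6.619), A = (-21.92, -6.619). Equal radii place D and U the same way about K: D = K + 22.9·n = (38.89, -49.58), U = K − 22.9·n = (-4.956, -62.81). Then |JD| = |D − J| = 63.01.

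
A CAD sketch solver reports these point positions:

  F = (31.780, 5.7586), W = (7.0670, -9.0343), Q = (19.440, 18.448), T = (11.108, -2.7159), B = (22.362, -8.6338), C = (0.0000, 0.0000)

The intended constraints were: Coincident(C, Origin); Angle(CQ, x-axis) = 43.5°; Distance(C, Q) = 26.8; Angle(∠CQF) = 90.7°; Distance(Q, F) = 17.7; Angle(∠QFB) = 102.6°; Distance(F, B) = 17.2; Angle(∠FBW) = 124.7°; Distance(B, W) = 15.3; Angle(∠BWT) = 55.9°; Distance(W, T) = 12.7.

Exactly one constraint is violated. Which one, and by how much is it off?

Distance(W, T) = 12.7 — off by 5.20.

C = (0.00, 0.00) ✓; CQ at 43.50° ✓; |CQ| = 26.80 ✓; ∠CQF = 90.70° ✓; |QF| = 17.70 ✓; ∠QFB = 102.6° ✓; |FB| = 17.20 ✓; ∠FBW = 124.7° ✓; |BW| = 15.30 ✓; ∠BWT = 55.90° ✓; |WT| = 7.500 ✗.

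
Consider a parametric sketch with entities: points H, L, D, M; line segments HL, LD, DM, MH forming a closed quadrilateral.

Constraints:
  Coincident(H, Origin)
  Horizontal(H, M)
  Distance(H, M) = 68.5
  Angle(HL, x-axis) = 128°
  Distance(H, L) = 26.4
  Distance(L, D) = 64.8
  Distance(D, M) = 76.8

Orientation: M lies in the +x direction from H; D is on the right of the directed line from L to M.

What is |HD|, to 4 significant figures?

41.06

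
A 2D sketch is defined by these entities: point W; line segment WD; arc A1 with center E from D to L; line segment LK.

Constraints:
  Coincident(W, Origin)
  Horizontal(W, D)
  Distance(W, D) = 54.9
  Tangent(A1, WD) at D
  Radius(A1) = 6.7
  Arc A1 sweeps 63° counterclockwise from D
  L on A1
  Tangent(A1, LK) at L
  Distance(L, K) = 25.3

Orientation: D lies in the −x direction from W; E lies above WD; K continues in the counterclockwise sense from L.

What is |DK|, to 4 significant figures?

31.48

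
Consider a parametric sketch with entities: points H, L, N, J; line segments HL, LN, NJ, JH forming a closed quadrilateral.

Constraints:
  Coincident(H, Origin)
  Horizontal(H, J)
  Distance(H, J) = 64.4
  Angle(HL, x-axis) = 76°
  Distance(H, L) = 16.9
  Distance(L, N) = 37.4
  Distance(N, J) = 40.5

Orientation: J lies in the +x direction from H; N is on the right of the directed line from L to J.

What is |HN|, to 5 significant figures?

29.644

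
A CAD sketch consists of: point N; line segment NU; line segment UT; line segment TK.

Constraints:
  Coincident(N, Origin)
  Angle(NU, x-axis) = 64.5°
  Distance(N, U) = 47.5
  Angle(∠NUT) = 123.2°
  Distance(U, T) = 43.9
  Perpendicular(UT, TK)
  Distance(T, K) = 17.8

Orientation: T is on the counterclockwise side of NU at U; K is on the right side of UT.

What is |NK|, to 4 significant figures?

90.55

N is at the origin; NU runs at 64.5° with length 47.5, so U = 47.5·(cos 64.5°, sin 64.5°) = (20.45, 42.87). ∠NUT = 123.2°, so UT runs at 64.5° + (180° − 123.2°) = 121.3° from the x-axis; with |UT| = 43.9, T = U + 43.9·(cos 121.3°, sin 121.3°) = (-2.358, 80.38). The perpendicularity gives TK at right angles to UT; with |TK| = 17.8 on the right of UT, K = T + 17.8·(0.8545, 0.5195) = (12.85, 89.63). Then |NK| = |K − N| = 90.55.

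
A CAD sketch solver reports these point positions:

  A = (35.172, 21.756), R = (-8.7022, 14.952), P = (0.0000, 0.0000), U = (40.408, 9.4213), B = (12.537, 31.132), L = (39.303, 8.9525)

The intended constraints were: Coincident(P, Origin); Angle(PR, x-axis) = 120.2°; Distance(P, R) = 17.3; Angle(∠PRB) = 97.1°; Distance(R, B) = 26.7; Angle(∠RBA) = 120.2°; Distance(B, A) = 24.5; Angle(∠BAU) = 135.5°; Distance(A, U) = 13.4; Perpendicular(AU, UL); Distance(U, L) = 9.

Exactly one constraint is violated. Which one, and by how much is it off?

Distance(U, L) = 9 — off by 7.80.

P = (0.00, 0.00) ✓; PR at 120.2° ✓; |PR| = 17.30 ✓; ∠PRB = 97.10° ✓; |RB| = 26.70 ✓; ∠RBA = 120.2° ✓; |BA| = 24.50 ✓; ∠BAU = 135.5° ✓; |AU| = 13.40 ✓; ∠(AU, UL) = 90.01° ✓; |UL| = 1.200 ✗.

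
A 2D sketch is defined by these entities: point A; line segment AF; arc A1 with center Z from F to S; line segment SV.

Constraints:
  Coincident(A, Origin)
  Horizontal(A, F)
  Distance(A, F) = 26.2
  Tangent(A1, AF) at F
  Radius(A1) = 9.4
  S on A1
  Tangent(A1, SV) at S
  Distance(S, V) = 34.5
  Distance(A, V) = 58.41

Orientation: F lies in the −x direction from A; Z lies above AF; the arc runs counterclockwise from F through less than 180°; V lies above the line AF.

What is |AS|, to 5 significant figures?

24.247

Checks: |ZS| = 9.400 ✓; ∠(ZS, SV) = 90.00° ✓; |SV| = 34.50 ✓; |AV| = 58.41 ✓.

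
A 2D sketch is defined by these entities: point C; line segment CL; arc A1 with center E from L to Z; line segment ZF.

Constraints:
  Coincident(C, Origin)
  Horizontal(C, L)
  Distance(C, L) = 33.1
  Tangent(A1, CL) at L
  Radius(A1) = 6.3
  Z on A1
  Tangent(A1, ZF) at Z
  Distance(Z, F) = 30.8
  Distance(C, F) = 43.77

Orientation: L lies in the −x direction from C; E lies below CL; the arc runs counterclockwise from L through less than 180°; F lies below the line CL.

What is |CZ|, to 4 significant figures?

39.76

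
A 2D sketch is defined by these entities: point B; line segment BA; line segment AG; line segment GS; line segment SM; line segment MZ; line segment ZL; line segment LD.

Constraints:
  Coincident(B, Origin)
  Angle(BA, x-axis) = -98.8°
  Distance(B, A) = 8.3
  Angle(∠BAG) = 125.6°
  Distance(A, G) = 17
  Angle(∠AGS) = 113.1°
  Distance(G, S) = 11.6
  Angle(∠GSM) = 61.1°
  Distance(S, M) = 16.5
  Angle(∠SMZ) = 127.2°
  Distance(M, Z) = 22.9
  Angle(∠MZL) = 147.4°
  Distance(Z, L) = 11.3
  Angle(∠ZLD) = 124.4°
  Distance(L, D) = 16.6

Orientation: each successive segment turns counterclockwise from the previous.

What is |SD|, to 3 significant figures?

44.0

∠MZL = 147.4° gives ZL at -133° from the x-axis; with |ZL| = 11.3, L = (-21.2, -19.2). ∠ZLD = 124.4° gives LD at -77.6° from the x-axis; with |LD| = 16.6, D = (-17.7, -35.4). Then |SD| = |D − S| = 44.0.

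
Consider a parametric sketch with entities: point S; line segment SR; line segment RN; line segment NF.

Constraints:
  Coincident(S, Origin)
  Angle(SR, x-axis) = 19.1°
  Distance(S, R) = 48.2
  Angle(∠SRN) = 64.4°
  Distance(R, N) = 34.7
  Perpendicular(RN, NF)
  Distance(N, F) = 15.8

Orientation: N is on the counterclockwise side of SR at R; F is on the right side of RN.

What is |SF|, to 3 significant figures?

60.9

S is at the origin; SR runs at 19.1° with length 48.2, so R = 48.2·(cos 19.1°, sin 19.1°) = (45.5, 15.8). ∠SRN = 64.4°, so RN runs at 19.1° + (180° − 64.4°) = 135° from the x-axis; with |RN| = 34.7, N = R + 34.7·(cos 135°, sin 135°) = (21.1, 40.4). RN is perpendicular to NF; with |NF| = 15.8 on the right of RN, F = N + 15.8·(0.711, 0.703) = (32.4, 51.6). Then |SF| = |F − S| = 60.9.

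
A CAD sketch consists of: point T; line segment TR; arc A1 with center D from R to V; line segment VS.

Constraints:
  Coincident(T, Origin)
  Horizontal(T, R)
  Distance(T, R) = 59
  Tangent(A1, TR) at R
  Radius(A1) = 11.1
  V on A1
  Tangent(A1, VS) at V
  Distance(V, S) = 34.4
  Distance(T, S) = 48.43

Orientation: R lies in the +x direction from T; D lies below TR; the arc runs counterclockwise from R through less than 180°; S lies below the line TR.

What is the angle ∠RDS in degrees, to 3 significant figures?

133°

Checks: |DV| = 11.10 ✓; ∠(DV, VS) = 90.00° ✓; |VS| = 34.40 ✓; |TS| = 48.43 ✓.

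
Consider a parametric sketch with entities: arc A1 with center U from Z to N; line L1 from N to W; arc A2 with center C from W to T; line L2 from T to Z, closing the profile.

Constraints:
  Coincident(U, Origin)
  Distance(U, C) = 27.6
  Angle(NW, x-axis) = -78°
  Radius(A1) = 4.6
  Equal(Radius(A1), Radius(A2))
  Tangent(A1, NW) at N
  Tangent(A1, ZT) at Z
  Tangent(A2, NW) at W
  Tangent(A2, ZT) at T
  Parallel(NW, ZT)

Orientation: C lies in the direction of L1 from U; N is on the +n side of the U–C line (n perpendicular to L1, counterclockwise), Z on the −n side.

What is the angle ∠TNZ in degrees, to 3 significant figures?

71.6°

Tangency of A1 to both parallel lines with radius 4.6 puts N and Z at U ± 4.6·n: N = (4.50, 0.956), Z = (-4.50, -0.956). Equal radii place W and T the same way about C: W = C + 4.6·n = (10.2, -26.0), T = C − 4.6·n = (1.24, -28.0). Then cos ∠TNZ = NT·NZ / (|NT||NZ|), giving 71.6°.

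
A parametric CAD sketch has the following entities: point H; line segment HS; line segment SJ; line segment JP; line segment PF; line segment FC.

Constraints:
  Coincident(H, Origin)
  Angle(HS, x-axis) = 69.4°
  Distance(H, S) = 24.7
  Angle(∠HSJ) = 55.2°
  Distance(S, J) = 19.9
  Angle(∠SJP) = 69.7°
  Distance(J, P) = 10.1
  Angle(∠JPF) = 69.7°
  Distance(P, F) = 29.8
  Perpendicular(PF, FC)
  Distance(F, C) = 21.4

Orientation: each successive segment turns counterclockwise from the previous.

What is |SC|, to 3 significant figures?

27.3

∠JPF = 69.7° gives PF at 54.8° from the x-axis; with |PF| = 29.8, F = (12.3, 34.3). The perpendicularity gives FC at right angles to PF, so FC runs at 145°; with |FC| = 21.4, C = (-5.19, 46.6). Then |SC| = |C − S| = 27.3.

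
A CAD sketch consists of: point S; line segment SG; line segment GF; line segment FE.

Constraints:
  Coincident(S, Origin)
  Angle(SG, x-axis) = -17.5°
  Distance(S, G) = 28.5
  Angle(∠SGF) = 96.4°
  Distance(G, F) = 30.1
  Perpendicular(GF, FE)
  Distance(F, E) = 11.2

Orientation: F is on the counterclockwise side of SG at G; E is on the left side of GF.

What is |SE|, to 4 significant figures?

37.42

∠SGF = 96.4°, so GF runs at -17.5° + (180° − 96.4°) = 66.10° from the x-axis; with |GF| = 30.1, F = G + 30.1·(cos 66.10°, sin 66.10°) = (39.38, 18.95). GF ⟂ FE; with |FE| = 11.2 on the left of GF, E = F + 11.2·(-0.9143, 0.4051) = (29.14, 23.49). Then |SE| = |E − S| = 37.42.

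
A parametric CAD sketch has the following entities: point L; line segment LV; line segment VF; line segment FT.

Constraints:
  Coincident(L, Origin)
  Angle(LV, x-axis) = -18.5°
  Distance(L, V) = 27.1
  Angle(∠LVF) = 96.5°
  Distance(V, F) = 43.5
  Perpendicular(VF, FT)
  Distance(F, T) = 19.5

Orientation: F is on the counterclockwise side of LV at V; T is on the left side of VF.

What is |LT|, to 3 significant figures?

47.2

L is at the origin; LV runs at -18.5° with length 27.1, so V = 27.1·(cos -18.5°, sin -18.5°) = (25.7, -8.60). ∠LVF = 96.5°, so VF runs at -18.5° + (180° − 96.5°) = 65.0° from the x-axis; with |VF| = 43.5, F = V + 43.5·(cos 65.0°, sin 65.0°) = (44.1, 30.8). VF is perpendicular to FT; with |FT| = 19.5 on the left of VF, T = F + 19.5·(-0.906, 0.423) = (26.4, 39.1). Then |LT| = |T − L| = 47.2.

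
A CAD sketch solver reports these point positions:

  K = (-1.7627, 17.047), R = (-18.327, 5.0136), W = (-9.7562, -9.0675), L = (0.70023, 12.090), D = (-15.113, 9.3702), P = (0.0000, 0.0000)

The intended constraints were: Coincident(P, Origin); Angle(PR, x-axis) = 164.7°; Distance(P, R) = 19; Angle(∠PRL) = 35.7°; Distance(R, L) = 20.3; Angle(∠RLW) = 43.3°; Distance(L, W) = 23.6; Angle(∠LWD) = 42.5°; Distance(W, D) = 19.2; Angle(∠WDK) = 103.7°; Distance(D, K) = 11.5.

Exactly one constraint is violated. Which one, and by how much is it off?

Distance(D, K) = 11.5 — off by 3.90.

P = (0.00, 0.00) ✓; PR at 164.7° ✓; |PR| = 19.00 ✓; ∠PRL = 35.70° ✓; |RL| = 20.30 ✓; ∠RLW = 43.30° ✓; |LW| = 23.60 ✓; ∠LWD = 42.50° ✓; |WD| = 19.20 ✓; ∠WDK = 103.7° ✓; |DK| = 15.40 ✗.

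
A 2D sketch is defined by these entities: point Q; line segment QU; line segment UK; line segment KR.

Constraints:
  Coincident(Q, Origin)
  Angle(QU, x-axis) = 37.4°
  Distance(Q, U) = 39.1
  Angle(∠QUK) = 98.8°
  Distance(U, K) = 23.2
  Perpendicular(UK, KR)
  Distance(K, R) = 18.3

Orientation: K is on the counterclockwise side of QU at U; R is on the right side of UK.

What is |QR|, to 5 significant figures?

63.982

∠QUK = 98.8°, so UK runs at 37.4° + (180° − 98.8°) = 118.60° from the x-axis; with |UK| = 23.2, K = U + 23.2·(cos 118.60°, sin 118.60°) = (19.956, 44.118). The perpendicularity gives KR at right angles to UK; with |KR| = 18.3 on the right of UK, R = K + 18.3·(0.87798, 0.47869) = (36.023, 52.878). Then |QR| = |R − Q| = 63.982.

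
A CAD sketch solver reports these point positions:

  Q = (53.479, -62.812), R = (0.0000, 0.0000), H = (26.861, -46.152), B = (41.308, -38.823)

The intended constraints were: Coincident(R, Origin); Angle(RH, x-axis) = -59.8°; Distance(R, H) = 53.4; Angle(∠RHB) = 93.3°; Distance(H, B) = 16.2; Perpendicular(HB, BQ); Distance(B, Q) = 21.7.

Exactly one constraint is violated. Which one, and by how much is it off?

Distance(B, Q) = 21.7 — off by 5.20.

R = (0.00, 0.00) ✓; RH at -59.80° ✓; |RH| = 53.40 ✓; ∠RHB = 93.30° ✓; |HB| = 16.20 ✓; ∠(HB, BQ) = 90.00° ✓; |BQ| = 26.90 ✗.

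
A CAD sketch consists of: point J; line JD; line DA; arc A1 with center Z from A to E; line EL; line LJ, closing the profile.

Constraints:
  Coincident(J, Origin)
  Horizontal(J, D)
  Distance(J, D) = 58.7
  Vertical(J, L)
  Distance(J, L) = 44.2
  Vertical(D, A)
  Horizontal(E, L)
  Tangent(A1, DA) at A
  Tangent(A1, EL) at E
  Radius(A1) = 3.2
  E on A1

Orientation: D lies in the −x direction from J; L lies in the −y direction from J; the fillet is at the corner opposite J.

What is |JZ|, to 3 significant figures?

69.0

JL is vertical with |JL| = 44.2 and L on the −y side, so L = (0.00, -44.2). The virtual corner opposite J is at (-58.7, -44.2). A1 meets DA tangentially, so ZA is at right angles to DA and the tangent condition forces ZE to be normal to EL, with radius 3.2, so the center Z sits 3.2 in from both sides at Z = (-55.5, -41.0). Then |JZ| = |Z − J| = 69.0.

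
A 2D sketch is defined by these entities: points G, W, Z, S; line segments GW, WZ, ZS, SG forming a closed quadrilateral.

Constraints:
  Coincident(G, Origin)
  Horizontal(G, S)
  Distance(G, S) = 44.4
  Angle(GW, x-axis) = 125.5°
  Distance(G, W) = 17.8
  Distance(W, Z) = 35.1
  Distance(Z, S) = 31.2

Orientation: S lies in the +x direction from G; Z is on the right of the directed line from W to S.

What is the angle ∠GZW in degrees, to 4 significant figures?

10.28°

G is at the origin; G and S share the same y with |GS| = 44.4 and S in +x, so S = (44.4, 0). GW runs at 125.5° with |GW| = 17.8, so W = (-10.34, 14.49). Z is determined by |WZ| = 35.1 and |ZS| = 31.2 together: it lies at the intersection of circle(W, 35.1) and circle(S, 31.2). With |WS| = 56.62, the foot of the radical line on WS is 30.59 from W and the perpendicular offset is √(35.1² − 30.59²) = 17.20. Taking the right-of-WS solution: Z = (14.84, -9.970).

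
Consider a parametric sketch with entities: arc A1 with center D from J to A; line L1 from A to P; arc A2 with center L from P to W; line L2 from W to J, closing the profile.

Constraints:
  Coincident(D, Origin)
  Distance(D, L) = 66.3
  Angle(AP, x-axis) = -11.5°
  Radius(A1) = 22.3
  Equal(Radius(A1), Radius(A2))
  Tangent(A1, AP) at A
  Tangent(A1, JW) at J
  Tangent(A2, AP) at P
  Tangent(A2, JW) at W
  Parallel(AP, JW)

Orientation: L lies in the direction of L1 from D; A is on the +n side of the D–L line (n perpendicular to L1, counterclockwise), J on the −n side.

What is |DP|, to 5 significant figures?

69.950

The slot axis is L1's direction at -11.5°, so u = (cos -11.5°, sin -11.5°) = (0.97992, -0.19937) and n = (−sin -11.5°, cos -11.5°) = (0.19937, 0.97992). D is at the origin and L lies 66.3 along u from D, so L = 66.3·u = (64.969, -13.218). Tangency of A1 to both parallel lines with radius 22.3 puts A and J at D ± 22.3·n: A = (4.4459, 21.852), J = (-4.4459, -21.852). Equal radii place P and W the same way about L: P = L + 22.3·n = (69.415, 8.6342), W = L − 22.3·n = (60.523, -35.070). Then |DP| = |P − D| = 69.950.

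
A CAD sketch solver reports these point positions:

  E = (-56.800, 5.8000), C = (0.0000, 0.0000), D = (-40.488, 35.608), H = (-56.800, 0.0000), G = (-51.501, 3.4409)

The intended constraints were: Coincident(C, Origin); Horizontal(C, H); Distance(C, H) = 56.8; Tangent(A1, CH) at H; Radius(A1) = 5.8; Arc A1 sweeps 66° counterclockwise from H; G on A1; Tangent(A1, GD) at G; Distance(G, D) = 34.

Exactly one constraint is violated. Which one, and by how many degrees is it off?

Tangent(A1, GD) at G — off by 5.10°.

C = (0.00, 0.00) ✓; C.y = 0.00, H.y = 0.00 ✓; |CH| = 56.80 ✓; ∠(EH, HC) = 90.00° ✓; |EH| = 5.800 ✓; bearing(E→G) − bearing(E→H) = 66.00° ✓; |EG| = 5.800 ✓; ∠(EG, GD) = 84.90° ✗; |GD| = 34.00 ✓.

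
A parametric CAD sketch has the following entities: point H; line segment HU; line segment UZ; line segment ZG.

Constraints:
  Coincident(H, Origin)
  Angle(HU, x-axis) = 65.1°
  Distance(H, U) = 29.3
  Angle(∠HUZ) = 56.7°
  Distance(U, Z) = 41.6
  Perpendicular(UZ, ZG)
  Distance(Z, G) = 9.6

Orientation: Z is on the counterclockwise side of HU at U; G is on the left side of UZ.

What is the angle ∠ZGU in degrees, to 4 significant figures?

77.01°

∠HUZ = 56.7°, so UZ runs at 65.1° + (180° − 56.7°) = 188.4° from the x-axis; with |UZ| = 41.6, Z = U + 41.6·(cos 188.4°, sin 188.4°) = (-28.82, 20.50). UZ ⟂ ZG; with |ZG| = 9.6 on the left of UZ, G = Z + 9.6·(0.1461, -0.9893) = (-27.41, 11.00). Then cos ∠ZGU = GZ·GU / (|GZ||GU|), giving 77.01°.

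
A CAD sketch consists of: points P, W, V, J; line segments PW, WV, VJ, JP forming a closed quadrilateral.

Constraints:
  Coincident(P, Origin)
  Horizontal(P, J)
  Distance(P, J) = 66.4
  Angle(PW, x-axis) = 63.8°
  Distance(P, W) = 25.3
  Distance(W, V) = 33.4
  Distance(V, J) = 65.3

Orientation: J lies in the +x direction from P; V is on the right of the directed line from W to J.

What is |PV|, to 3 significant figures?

9.52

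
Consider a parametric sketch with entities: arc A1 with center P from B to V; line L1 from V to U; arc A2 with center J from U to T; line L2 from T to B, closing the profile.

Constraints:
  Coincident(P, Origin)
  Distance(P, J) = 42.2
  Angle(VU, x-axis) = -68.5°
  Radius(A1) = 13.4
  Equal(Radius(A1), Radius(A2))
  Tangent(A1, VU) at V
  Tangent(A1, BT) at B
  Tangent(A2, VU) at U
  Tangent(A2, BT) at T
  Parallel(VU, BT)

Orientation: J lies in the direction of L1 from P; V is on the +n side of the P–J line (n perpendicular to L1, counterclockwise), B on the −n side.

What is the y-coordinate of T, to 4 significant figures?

-44.17

Tangency of A1 to both parallel lines with radius 13.4 puts V and B at P ± 13.4·n: V = (12.47, 4.911), B = (-12.47, -4.911). Equal radii place U and T the same way about J: U = J + 13.4·n = (27.93, -34.35), T = J − 13.4·n = (2.999, -44.17). So T.y = -44.17.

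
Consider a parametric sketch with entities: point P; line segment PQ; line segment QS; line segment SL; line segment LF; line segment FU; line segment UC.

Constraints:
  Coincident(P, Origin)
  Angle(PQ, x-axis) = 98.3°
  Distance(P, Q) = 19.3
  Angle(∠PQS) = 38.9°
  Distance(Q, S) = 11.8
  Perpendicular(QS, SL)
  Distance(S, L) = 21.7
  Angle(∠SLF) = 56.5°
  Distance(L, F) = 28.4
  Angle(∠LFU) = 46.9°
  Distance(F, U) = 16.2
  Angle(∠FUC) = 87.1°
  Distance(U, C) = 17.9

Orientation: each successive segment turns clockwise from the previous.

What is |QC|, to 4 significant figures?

21.11

∠LFU = 46.9° gives FU at -29.40° from the x-axis; with |FU| = 16.2, U = (-1.484, 14.80). ∠FUC = 87.1° gives UC at -122.3° from the x-axis; with |UC| = 17.9, C = (-11.05, -0.3323). Then |QC| = |C − Q| = 21.11.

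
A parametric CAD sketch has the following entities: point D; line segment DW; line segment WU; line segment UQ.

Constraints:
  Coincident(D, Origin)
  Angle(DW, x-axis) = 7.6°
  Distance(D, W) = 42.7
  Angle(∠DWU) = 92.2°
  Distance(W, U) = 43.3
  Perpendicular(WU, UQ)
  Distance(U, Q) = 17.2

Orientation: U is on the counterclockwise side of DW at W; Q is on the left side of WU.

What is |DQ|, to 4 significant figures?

51.65

D is at the origin; DW runs at 7.6° with length 42.7, so W = 42.7·(cos 7.6°, sin 7.6°) = (42.32, 5.647). ∠DWU = 92.2°, so WU runs at 7.6° + (180° − 92.2°) = 95.40° from the x-axis; with |WU| = 43.3, U = W + 43.3·(cos 95.40°, sin 95.40°) = (38.25, 48.76). WU is perpendicular to UQ; with |UQ| = 17.2 on the left of WU, Q = U + 17.2·(-0.9956, -0.09411) = (21.13, 47.14). Then |DQ| = |Q − D| = 51.65.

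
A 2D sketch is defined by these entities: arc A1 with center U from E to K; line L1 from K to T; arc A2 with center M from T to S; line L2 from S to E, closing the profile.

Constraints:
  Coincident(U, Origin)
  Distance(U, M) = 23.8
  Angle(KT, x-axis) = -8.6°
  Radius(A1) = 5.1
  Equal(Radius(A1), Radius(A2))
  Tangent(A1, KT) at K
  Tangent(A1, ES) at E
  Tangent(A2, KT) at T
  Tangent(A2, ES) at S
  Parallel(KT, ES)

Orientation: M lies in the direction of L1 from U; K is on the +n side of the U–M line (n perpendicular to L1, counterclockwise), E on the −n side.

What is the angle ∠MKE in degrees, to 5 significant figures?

77.905°

U is at the origin and M lies 23.8 along u from U, so M = 23.8·u = (23.532, -3.5589). Tangency of A1 to both parallel lines with radius 5.1 puts K and E at U ± 5.1·n: K = (0.76263, 5.0427), E = (-0.76263, -5.0427). Then cos ∠MKE = KM·KE / (|KM||KE|), giving 77.905°.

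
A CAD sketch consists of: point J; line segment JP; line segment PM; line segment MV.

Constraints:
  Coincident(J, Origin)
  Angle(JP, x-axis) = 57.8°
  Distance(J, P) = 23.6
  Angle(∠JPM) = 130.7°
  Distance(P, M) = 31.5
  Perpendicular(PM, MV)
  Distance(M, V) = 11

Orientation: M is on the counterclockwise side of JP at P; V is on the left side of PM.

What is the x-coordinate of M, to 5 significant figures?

3.3136

J is at the origin; JP runs at 57.8° with length 23.6, so P = 23.6·(cos 57.8°, sin 57.8°) = (12.576, 19.970). ∠JPM = 130.7°, so PM runs at 57.8° + (180° − 130.7°) = 107.10° from the x-axis; with |PM| = 31.5, M = P + 31.5·(cos 107.10°, sin 107.10°) = (3.3136, 50.078). So M.x = 3.3136.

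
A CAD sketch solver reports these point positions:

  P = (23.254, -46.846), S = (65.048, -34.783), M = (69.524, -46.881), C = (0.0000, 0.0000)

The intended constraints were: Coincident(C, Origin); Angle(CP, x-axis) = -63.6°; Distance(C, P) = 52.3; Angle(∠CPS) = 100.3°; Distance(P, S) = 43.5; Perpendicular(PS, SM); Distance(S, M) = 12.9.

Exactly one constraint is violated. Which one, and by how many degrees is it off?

Perpendicular(PS, SM) — off by 4.20°.

C = (0.00, 0.00) ✓; CP at -63.60° ✓; |CP| = 52.30 ✓; ∠CPS = 100.3° ✓; |PS| = 43.50 ✓; ∠(PS, SM) = 85.80° ✗; |SM| = 12.90 ✓.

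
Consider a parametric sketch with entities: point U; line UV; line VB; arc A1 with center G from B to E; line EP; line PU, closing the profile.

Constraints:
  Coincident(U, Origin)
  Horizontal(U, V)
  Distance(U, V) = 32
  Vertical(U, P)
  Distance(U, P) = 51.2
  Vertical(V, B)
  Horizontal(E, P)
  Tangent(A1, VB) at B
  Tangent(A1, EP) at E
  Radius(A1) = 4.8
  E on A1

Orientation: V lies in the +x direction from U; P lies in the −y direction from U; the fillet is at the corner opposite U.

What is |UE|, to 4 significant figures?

57.98

U is at the origin; U and V share the same y with |UV| = 32.0 and V on the +x side, so V = (32.00, 0.000). UP is vertical with |UP| = 51.2 and P on the −y side, so P = (0.000, -51.20). The virtual corner opposite U is at (32.00, -51.20). Tangency of A1 to VB means the radius GB is perpendicular to VB and since A1 is tangent to EP there, GE ⟂ EP, with radius 4.8, so the center G sits 4.8 in from both sides at G = (27.20, -46.40). That places the tangent points at B = (32.00, -46.40) on VB and E = (27.20, -51.20) on EP. Then |UE| = |E − U| = 57.98.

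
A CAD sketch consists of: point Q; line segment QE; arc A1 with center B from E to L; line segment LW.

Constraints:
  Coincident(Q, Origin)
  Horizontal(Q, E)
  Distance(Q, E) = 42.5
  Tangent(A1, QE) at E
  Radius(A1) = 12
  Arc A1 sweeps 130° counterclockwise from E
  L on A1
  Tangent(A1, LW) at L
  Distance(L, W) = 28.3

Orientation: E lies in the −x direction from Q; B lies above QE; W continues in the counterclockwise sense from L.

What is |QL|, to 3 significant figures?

38.7

Q is at the origin; Q and E share the same y with |QE| = 42.5 and E on the −x side, so E = (-42.5, 0.00). Tangency of A1 to QE means the radius BE is perpendicular to QE, so B = E + (0, 12) = (-42.5, 12.0). On A1, E sits at bearing -90° from B; a 130° counterclockwise sweep puts L at bearing 40°, so L = B + 12.0·(cos 40°, sin 40°) = (-33.3, 19.7). Then |QL| = |L − Q| = 38.7.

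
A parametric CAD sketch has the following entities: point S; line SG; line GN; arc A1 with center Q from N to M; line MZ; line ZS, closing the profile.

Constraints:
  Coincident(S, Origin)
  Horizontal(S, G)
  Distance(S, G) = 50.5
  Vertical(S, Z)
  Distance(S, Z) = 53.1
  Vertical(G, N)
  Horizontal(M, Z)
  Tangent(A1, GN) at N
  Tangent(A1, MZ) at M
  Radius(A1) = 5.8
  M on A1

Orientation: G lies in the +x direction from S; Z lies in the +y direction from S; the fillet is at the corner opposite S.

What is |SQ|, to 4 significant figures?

65.08

S is at the origin; SG is horizontal with |SG| = 50.5 and G on the +x side, so G = (50.50, 0.000). SZ is vertical with |SZ| = 53.1 and Z on the +y side, so Z = (0.000, 53.10). The virtual corner opposite S is at (50.50, 53.10). Tangency of A1 to GN means the radius QN is perpendicular to GN and the tangent condition forces QM to be normal to MZ, with radius 5.8, so the center Q sits 5.8 in from both sides at Q = (44.70, 47.30). Then |SQ| = |Q − S| = 65.08.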